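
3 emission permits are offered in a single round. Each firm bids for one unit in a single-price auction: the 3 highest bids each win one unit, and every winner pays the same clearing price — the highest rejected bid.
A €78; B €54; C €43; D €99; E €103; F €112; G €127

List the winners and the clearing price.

G, F, E; each pays €99

Bids ranked high→low: 127 (G), 112 (F), 103 (E), 99 (D), 78 (A), …
Winners (3 units): G, F, E.
Clearing price = highest rejected bid = €99.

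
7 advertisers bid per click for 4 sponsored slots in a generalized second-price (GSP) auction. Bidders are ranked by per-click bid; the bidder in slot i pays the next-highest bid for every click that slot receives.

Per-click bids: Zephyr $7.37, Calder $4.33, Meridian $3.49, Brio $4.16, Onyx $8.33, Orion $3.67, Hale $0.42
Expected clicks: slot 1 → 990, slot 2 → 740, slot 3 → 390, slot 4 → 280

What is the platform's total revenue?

Total revenue: $13150.50

Per-click bids in order: $8.33 (Onyx) > $7.37 (Zephyr) > $4.33 (Calder) > $4.16 (Brio) > $3.67 (Orion) > …
Slot 1: Onyx pays $7.37 × 990 = $7296.30
Slot 2: Zephyr pays $4.33 × 740 = $3204.20
Slot 3: Calder pays $4.16 × 390 = $1622.40
Slot 4: Brio pays $3.67 × 280 = $1027.60
Total = $13150.50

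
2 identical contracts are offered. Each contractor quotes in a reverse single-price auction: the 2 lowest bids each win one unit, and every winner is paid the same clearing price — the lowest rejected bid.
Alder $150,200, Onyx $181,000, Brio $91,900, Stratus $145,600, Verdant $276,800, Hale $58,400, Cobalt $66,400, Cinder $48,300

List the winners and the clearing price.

Bids ranked low→high: 48,300 (Cinder), 58,400 (Hale), 66,400 (Cobalt), 91,900 (Brio), …
The 2 lowest are Cinder, Hale.
Clearing price = lowest rejected bid = $66,400.

Cinder, Hale; each is paid $66,400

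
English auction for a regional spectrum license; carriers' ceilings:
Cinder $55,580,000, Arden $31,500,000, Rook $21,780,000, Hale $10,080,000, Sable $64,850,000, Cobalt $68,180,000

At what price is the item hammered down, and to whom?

Limits ranked: 68,180,000 (Cobalt) > 64,850,000 (Sable) > 55,580,000 (Cinder) > 31,500,000 (Arden) > 21,780,000 (Rook) > 10,080,000 (Hale)
Once the price passes $64,850,000, only Cobalt is left; the hammer falls at Sable's limit of $64,850,000.

Cobalt wins at $64,850,000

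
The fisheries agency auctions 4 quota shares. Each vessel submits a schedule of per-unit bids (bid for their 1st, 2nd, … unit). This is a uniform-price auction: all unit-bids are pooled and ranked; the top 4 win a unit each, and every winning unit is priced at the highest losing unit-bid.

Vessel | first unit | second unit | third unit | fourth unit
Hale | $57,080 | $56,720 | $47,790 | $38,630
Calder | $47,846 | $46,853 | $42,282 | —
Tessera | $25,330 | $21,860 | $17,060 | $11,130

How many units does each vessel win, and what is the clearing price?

Merging the schedules and taking the best 4: 57,080 (Hale-1), 56,720 (Hale-2), 47,846 (Calder-1), 47,790 (Hale-3)
First bid not allocated: $46,853.
Allocation: Calder 1, Hale 3.

Calder 1, Hale 3; clearing price $46,853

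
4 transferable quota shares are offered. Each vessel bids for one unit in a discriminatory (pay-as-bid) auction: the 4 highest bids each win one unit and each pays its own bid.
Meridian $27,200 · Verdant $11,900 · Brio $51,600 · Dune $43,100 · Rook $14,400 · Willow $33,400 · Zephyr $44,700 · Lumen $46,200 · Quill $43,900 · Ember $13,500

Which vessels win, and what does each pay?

Brio $51,600, Lumen $46,200, Zephyr $44,700, Quill $43,900

Sorting: 51,600 (Brio), 46,200 (Lumen), 44,700 (Zephyr), 43,900 (Quill), 43,100 (Dune), 33,400 (Willow), …
The 4 highest are Brio, Lumen, Zephyr, Quill.
Each winner pays its own bid: Brio $51,600, Lumen $46,200, Zephyr $44,700, Quill $43,900.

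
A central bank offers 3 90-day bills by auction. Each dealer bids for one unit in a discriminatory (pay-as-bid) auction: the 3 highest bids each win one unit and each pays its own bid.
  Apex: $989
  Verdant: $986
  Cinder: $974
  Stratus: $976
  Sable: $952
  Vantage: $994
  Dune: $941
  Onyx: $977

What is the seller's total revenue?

Ordering the bids: 994 (Vantage), 989 (Apex), 986 (Verdant), 977 (Onyx), 976 (Stratus), …
Winners (3 units): Vantage, Apex, Verdant.
Total revenue = 994 + 989 + 986 = $2,969.

Total revenue: $2,969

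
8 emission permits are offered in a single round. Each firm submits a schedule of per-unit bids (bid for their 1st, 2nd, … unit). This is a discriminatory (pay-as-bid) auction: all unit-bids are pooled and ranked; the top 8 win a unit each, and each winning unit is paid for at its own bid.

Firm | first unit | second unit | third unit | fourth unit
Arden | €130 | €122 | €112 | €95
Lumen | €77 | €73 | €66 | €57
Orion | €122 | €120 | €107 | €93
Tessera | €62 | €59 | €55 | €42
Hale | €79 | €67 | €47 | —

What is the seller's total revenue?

All unit-bids, highest first — top 8: 130 (Arden-1), 122 (Arden-2), 122 (Orion-1), 120 (Orion-2), 112 (Arden-3), 107 (Orion-3), 95 (Arden-4), 93 (Orion-4)
Next rejected bid: €79 (not a price — pay-as-bid).
Each winning unit pays its own bid.
Revenue = 130 + 122 + 122 + 120 + 112 + 107 + 95 + 93 = €901.

Total revenue: €901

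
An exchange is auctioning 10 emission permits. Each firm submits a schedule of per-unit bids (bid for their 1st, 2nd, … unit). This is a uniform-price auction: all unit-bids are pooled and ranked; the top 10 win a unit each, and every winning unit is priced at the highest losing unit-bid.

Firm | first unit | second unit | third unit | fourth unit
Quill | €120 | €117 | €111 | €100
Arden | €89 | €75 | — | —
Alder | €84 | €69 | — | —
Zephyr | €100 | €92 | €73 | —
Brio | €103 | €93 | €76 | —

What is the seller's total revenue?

Total revenue: €760

All unit-bids, highest first — top 10: 120 (Quill-1), 117 (Quill-2), 111 (Quill-3), 103 (Brio-1), 100 (Quill-4), 100 (Zephyr-1), 93 (Brio-2), 92 (Zephyr-2), 89 (Arden-1), 84 (Alder-1)
The (k+1)-th unit-bid is €76.
Allocation: Alder 1, Arden 1, Brio 2, Quill 4, Zephyr 2. Every unit priced at €76.
Revenue = 10 × 76 = €760.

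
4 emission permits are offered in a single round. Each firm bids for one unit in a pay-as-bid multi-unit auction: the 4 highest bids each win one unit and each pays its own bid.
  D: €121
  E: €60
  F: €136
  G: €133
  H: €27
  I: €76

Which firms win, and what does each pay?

Ordering the bids: 136 (F), 133 (G), 121 (D), 76 (I), 60 (E), 27 (H)
Winners (4 units): F, G, D, I.
Each winner pays its own bid: F €136, G €133, D €121, I €76.

F €136, G €133, D €121, I €76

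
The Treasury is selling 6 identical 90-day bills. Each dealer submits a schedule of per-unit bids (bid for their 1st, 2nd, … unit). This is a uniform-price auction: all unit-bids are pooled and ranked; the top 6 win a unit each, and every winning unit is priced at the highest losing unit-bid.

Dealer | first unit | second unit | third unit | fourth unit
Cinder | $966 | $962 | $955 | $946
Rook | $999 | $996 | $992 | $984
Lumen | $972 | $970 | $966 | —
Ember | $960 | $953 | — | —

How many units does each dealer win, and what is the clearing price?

All unit-bids, highest first — top 6: 999 (Rook-1), 996 (Rook-2), 992 (Rook-3), 984 (Rook-4), 972 (Lumen-1), 970 (Lumen-2)
The (k+1)-th unit-bid is $966.
Allocation: Lumen 2, Rook 4.

Lumen 2, Rook 4; clearing price $966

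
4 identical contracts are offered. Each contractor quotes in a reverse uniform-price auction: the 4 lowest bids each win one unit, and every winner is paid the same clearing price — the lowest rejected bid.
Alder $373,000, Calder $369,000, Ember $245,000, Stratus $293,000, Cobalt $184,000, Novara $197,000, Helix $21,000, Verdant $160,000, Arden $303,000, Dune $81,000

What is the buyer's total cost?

Ordering the bids: 21,000 (Helix), 81,000 (Dune), 160,000 (Verdant), 184,000 (Cobalt), 197,000 (Novara), 245,000 (Ember), …
Lowest 4: Helix, Dune, Verdant, Cobalt.
Lowest unsuccessful bid: $197,000 → clearing price.
Total cost = 4 × $197,000 = $788,000.

Total cost: $788,000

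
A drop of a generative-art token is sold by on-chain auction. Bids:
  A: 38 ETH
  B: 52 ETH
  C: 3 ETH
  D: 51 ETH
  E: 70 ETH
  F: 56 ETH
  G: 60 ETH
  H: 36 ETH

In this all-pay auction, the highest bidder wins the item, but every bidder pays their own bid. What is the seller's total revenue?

All-pay auction: the highest bidder wins the item, but every bidder pays their own bid.
Sorting bids: 70 (E) > 60 (G) > 56 (F) > 52 (B) > 51 (D) > 38 (A) > …
Every bidder forfeits their bid regardless of winning.
Revenue = 38 + 52 + 3 + 51 + 70 + 56 + 60 + 36 = 366 ETH.

Total revenue: 366 ETH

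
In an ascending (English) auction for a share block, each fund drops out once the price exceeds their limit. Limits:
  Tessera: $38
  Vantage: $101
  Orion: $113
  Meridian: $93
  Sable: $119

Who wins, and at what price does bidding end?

Sable wins at $113

Open ascending-bid auction: the price rises until one bidder remains; the winner pays the price at which the last rival dropped out.
Limits in order: 119 (Sable) > 113 (Orion) > 101 (Vantage) > 93 (Meridian) > 38 (Tessera)
Once the price passes $113, only Sable is left; the hammer falls at Orion's limit of $113.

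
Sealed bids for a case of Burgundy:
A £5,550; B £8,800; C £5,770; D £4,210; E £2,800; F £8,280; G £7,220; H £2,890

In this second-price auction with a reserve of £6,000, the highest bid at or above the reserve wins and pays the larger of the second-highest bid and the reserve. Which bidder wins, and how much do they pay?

Second-price auction with a reserve of £6,000: the highest bid at or above the reserve wins and pays the larger of the second-highest bid and the reserve.
Bids in order: 8,800 (B) > 8,280 (F) > 7,220 (G) > 5,770 (C) > 5,550 (A) > 4,210 (D) > …
B has the top bid at or above the reserve (£8,800).
Second-highest bid £8,280 exceeds the reserve £6,000 → payment £8,280.

B pays £8,280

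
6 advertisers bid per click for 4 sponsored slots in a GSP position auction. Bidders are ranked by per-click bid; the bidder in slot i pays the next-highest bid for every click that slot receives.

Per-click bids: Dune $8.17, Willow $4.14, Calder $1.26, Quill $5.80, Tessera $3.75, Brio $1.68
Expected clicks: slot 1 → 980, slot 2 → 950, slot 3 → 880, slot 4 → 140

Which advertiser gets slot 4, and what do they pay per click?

Sorting advertisers: $8.17 (Dune) > $5.80 (Quill) > $4.14 (Willow) > $3.75 (Tessera) > $1.68 (Brio) > …
Slot 4 goes to the fourth-ranked bidder, Tessera, who pays the next bid down: $1.68/click.

Tessera; $1.68 per click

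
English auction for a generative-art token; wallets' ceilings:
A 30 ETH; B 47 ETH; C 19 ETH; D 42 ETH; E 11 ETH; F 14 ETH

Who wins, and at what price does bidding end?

B wins at 42 ETH

Sorting limits: 47 (B) > 42 (D) > 30 (A) > 19 (C) > 14 (F) > 11 (E)
Once the price passes 42 ETH, only B is left; the hammer falls at D's limit of 42 ETH.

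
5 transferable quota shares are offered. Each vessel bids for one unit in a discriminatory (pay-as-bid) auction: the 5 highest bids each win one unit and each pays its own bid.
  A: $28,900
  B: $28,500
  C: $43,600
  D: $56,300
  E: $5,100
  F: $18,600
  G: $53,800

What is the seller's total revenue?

Total revenue: $211,100

Bids ranked high→low: 56,300 (D), 53,800 (G), 43,600 (C), 28,900 (A), 28,500 (B), 18,600 (F), 5,100 (E)
Winners (5 units): D, G, C, A, B.
Total revenue = 56,300 + 53,800 + 43,600 + 28,900 + 28,500 = $211,100.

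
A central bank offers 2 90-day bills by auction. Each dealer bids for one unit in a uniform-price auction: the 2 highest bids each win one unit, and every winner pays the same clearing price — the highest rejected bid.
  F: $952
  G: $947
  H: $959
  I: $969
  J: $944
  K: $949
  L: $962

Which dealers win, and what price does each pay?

Bids ranked high→low: 969 (I), 962 (L), 959 (H), 952 (F), …
Winners (2 units): I, L.
Clearing price = highest rejected bid = $959.

I, L; each pays $959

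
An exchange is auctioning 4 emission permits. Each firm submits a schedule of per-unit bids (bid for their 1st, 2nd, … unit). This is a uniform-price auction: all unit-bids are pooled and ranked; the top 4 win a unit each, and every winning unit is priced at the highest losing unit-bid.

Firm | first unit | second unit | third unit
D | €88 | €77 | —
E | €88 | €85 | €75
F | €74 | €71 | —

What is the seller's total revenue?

Total revenue: €300

Merging the schedules and taking the best 4: 88 (D-1), 88 (E-1), 85 (E-2), 77 (D-2)
Highest rejected unit-bid = €75.
Allocation: D 2, E 2. Every unit priced at €75.
Revenue = 4 × 75 = €300.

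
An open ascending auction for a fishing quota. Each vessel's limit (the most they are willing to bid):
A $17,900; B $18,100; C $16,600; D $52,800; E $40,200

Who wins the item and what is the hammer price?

D wins at $40,200

Limits in order: 52,800 (D) > 40,200 (E) > 18,100 (B) > 17,900 (A) > 16,600 (C)
E is the last rival to drop out, at $40,200; D remains and wins at that price.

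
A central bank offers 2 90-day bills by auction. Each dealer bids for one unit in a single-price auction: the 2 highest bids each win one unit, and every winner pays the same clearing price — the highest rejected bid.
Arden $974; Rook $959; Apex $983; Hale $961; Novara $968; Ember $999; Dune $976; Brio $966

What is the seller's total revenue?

Bids ranked high→low: 999 (Ember), 983 (Apex), 976 (Dune), 974 (Arden), …
The 2 highest are Ember, Apex.
Clearing price = highest rejected bid = $976.
Total revenue = 2 × $976 = $1,952.

Total revenue: $1,952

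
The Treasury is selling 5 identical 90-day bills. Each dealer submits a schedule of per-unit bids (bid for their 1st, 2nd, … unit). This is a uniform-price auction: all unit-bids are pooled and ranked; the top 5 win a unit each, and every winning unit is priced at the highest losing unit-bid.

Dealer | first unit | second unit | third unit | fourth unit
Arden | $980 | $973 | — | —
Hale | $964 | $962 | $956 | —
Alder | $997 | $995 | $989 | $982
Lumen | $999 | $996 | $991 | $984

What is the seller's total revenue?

Merging the schedules and taking the best 5: 999 (Lumen-1), 997 (Alder-1), 996 (Lumen-2), 995 (Alder-2), 991 (Lumen-3)
The (k+1)-th unit-bid is $989.
Allocation: Alder 2, Lumen 3. Every unit priced at $989.
Revenue = 5 × 989 = $4,945.

Total revenue: $4,945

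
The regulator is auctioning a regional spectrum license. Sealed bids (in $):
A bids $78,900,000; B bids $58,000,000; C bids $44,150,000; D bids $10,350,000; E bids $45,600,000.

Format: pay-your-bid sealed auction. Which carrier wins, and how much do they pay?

A pays $78,900,000

Rule: the highest bidder wins and pays their own bid.
Sorting bids: 78,900,000 (A) > 58,000,000 (B) > 45,600,000 (E) > 44,150,000 (C) > 10,350,000 (D)
A is highest → pays own bid, $78,900,000.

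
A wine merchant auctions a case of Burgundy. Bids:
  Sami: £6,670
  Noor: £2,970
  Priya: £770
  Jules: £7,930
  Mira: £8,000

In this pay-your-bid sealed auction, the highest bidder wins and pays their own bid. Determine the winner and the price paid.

Pay-your-bid sealed auction: the highest bidder wins and pays their own bid.
Bids ranked: 8,000 (Mira) > 7,930 (Jules) > 6,670 (Sami) > 2,970 (Noor) > 770 (Priya)
Mira has the highest bid and pays exactly that: £8,000.

Mira pays £8,000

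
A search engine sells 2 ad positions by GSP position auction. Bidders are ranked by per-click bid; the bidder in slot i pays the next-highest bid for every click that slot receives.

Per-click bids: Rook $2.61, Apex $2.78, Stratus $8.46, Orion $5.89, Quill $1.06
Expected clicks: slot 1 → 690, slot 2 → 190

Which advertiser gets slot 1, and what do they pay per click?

Stratus; $5.89 per click

Sorting advertisers: $8.46 (Stratus) > $5.89 (Orion) > $2.78 (Apex) > …
Slot 1 goes to the first-ranked bidder, Stratus, who pays the next bid down: $5.89/click.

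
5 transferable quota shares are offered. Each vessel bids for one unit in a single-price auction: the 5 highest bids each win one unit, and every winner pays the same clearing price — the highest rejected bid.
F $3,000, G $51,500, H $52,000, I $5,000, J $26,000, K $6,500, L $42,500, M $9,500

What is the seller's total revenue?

Sorting: 52,000 (H), 51,500 (G), 42,500 (L), 26,000 (J), 9,500 (M), 6,500 (K), 5,000 (I), …
The 5 highest are H, G, L, J, M.
First losing bid is K's $6,500, which sets the uniform price.
Total revenue = 5 × $6,500 = $32,500.

Total revenue: $32,500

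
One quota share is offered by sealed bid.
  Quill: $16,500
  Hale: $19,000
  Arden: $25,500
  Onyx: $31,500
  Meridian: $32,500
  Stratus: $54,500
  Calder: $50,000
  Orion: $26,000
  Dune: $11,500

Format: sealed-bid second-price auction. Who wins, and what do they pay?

Stratus pays $50,000

Sorting bids: 54,500 (Stratus) > 50,000 (Calder) > 32,500 (Meridian) > 31,500 (Onyx) > 26,000 (Orion) > 25,500 (Arden) > …
Second-price: Stratus pays Calder's bid of $50,000.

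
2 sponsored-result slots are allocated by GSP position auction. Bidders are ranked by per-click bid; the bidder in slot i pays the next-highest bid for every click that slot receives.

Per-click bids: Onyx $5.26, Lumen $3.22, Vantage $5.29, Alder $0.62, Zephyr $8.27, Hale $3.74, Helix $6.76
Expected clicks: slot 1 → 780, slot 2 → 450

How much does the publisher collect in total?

Ranked by bid: $8.27 (Zephyr) > $6.76 (Helix) > $5.29 (Vantage) > …
Slot 1: Zephyr pays $6.76 × 780 = $5272.80
Slot 2: Helix pays $5.29 × 450 = $2380.50
Total = $7653.30

Total revenue: $7653.30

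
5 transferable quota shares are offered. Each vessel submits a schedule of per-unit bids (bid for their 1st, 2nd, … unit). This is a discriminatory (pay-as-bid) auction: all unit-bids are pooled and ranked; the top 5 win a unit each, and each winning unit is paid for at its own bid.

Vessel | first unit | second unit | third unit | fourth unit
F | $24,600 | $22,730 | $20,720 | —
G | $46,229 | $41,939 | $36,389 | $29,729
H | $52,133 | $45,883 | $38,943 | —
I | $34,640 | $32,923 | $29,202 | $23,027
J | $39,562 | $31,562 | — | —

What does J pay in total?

J pays $39,562

Pooled unit-bids ranked (top 5): 52,133 (H-1), 46,229 (G-1), 45,883 (H-2), 41,939 (G-2), 39,562 (J-1)
Next rejected bid: $38,943 (not a price — pay-as-bid).
J's winning unit-bids: 39,562 = $39,562.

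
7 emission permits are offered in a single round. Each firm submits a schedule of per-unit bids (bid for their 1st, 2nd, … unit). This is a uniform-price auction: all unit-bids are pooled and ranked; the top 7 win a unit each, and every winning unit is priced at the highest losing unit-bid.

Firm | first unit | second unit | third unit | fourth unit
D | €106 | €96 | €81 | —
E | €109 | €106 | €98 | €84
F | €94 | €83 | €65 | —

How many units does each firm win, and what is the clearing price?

All unit-bids, highest first — top 7: 109 (E-1), 106 (D-1), 106 (E-2), 98 (E-3), 96 (D-2), 94 (F-1), 84 (E-4)
The (k+1)-th unit-bid is €83.
Allocation: D 2, E 4, F 1.

D 2, E 4, F 1; clearing price €83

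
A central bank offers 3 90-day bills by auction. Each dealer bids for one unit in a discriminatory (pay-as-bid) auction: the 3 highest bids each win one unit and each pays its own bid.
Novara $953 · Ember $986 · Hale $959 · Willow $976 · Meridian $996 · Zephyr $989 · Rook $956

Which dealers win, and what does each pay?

Ordering the bids: 996 (Meridian), 989 (Zephyr), 986 (Ember), 976 (Willow), 959 (Hale), …
Winners (3 units): Meridian, Zephyr, Ember.
Each winner pays its own bid: Meridian $996, Zephyr $989, Ember $986.

Meridian $996, Zephyr $989, Ember $986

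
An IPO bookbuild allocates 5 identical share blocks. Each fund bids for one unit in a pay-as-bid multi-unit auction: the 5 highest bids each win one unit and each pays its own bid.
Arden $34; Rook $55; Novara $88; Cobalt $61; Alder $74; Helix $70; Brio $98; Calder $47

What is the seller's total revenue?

Bids ranked high→low: 98 (Brio), 88 (Novara), 74 (Alder), 70 (Helix), 61 (Cobalt), 55 (Rook), 47 (Calder), …
The 5 highest are Brio, Novara, Alder, Helix, Cobalt.
Total revenue = 98 + 88 + 74 + 70 + 61 = $391.

Total revenue: $391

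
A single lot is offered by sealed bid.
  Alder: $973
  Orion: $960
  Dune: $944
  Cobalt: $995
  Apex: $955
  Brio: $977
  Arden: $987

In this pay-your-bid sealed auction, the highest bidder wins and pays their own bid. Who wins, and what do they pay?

Cobalt pays $995

Rule: the highest bidder wins and pays their own bid.
Bids ranked: 995 (Cobalt) > 987 (Arden) > 977 (Brio) > 973 (Alder) > 960 (Orion) > 955 (Apex) > …
Cobalt has the highest bid and pays exactly that: $995.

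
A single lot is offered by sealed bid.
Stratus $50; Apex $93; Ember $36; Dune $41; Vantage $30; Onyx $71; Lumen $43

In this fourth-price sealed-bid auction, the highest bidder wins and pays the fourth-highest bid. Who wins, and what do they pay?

Apex pays $43

Bids in order: 93 (Apex) > 71 (Onyx) > 50 (Stratus) > 43 (Lumen) > 41 (Dune) > 36 (Ember) > …
Apex wins; payment is bid #4 in the ranking = $43.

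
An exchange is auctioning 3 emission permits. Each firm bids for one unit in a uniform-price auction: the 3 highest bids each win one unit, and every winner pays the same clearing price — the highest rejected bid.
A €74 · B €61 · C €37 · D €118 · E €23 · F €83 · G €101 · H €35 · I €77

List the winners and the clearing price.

Bids ranked high→low: 118 (D), 101 (G), 83 (F), 77 (I), 74 (A), …
Winners (3 units): D, G, F.
Clearing price = highest rejected bid = €77.

D, G, F; each pays €77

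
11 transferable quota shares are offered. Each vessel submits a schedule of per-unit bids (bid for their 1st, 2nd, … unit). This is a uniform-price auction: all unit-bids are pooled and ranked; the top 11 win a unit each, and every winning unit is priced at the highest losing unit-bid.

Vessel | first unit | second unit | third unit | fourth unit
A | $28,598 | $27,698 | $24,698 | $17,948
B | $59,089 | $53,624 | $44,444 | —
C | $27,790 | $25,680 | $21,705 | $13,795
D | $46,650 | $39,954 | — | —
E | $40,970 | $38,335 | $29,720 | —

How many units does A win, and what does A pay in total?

A: 2 units, pays $51,360

All unit-bids, highest first — top 11: 59,089 (B-1), 53,624 (B-2), 46,650 (D-1), 44,444 (B-3), 40,970 (E-1), 39,954 (D-2), 38,335 (E-2), 29,720 (E-3), 28,598 (A-1), 27,790 (C-1), 27,698 (A-2)
Highest rejected unit-bid = $25,680.
A wins 2 unit(s) at $25,680 each.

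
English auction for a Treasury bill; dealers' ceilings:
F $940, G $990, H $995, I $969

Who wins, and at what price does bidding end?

Sorting limits: 995 (H) > 990 (G) > 969 (I) > 940 (F)
Bidding ends when G exits at $990; H takes it.

H wins at $990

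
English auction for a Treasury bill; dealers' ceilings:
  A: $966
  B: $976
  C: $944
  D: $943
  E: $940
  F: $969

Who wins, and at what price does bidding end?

Open ascending-bid auction: the price rises until one bidder remains; the winner pays the price at which the last rival dropped out.
Limits in order: 976 (B) > 969 (F) > 966 (A) > 944 (C) > 943 (D) > 940 (E)
Bidding ends when F exits at $969; B takes it.

B wins at $969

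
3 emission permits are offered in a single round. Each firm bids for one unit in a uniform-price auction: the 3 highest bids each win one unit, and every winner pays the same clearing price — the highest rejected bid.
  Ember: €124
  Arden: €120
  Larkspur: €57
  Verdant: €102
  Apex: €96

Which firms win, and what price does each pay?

Ember, Arden, Verdant; each pays €96

Ordering the bids: 124 (Ember), 120 (Arden), 102 (Verdant), 96 (Apex), 57 (Larkspur)
Top 3: Ember, Arden, Verdant.
Clearing price = highest rejected bid = €96.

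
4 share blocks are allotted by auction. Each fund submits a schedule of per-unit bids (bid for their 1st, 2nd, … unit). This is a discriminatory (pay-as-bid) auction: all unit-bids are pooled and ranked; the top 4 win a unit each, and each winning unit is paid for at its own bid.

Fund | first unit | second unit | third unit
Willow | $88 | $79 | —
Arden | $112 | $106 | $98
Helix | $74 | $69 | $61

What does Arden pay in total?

Arden pays $316

All unit-bids, highest first — top 4: 112 (Arden-1), 106 (Arden-2), 98 (Arden-3), 88 (Willow-1)
Next rejected bid: $79 (not a price — pay-as-bid).
Arden's winning unit-bids: 112 + 106 + 98 = $316.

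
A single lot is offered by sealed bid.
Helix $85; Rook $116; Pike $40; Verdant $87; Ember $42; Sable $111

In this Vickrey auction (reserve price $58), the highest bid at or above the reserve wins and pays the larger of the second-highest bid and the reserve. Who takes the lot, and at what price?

Rule: the highest bid at or above the reserve wins and pays the larger of the second-highest bid and the reserve.
Bids in order: 116 (Rook) > 111 (Sable) > 87 (Verdant) > 85 (Helix) > 42 (Ember) > 40 (Pike)
Highest eligible bid: Rook at $116.
Second-highest bid $111 exceeds the reserve $58 → payment $111.

Rook pays $111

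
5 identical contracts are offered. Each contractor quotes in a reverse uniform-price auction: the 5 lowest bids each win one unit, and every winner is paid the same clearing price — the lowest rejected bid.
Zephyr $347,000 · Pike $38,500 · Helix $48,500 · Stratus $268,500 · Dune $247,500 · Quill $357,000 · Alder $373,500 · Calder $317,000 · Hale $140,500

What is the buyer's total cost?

Bids ranked low→high: 38,500 (Pike), 48,500 (Helix), 140,500 (Hale), 247,500 (Dune), 268,500 (Stratus), 317,000 (Calder), 347,000 (Zephyr), …
Winners (5 units): Pike, Helix, Hale, Dune, Stratus.
Lowest unsuccessful bid: $317,000 → clearing price.
Total cost = 5 × $317,000 = $1,585,000.

Total cost: $1,585,000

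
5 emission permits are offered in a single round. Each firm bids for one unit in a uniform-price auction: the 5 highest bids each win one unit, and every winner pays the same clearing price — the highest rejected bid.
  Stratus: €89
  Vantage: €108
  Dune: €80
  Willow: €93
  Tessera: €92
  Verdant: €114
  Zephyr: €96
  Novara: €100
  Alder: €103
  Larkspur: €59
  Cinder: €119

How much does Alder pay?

Alder pays €96

Sorting: 119 (Cinder), 114 (Verdant), 108 (Vantage), 103 (Alder), 100 (Novara), 96 (Zephyr), 93 (Willow), …
Winners (5 units): Cinder, Verdant, Vantage, Alder, Novara.
Highest unsuccessful bid: €96 → clearing price.
Alder wins → pays €96.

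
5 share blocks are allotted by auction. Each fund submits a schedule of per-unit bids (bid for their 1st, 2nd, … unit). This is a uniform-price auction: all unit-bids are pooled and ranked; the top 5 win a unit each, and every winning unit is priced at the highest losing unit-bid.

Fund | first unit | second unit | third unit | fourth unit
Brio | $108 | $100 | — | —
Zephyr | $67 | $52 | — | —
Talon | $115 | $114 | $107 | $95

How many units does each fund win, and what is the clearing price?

Merging the schedules and taking the best 5: 115 (Talon-1), 114 (Talon-2), 108 (Brio-1), 107 (Talon-3), 100 (Brio-2)
The (k+1)-th unit-bid is $95.
Allocation: Brio 2, Talon 3.

Brio 2, Talon 3; clearing price $95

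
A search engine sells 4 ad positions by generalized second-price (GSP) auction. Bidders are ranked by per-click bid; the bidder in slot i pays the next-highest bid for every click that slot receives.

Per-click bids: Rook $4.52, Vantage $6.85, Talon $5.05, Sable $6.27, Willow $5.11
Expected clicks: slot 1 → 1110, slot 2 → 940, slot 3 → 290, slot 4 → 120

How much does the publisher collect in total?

Total revenue: $13770.00

Per-click bids in order: $6.85 (Vantage) > $6.27 (Sable) > $5.11 (Willow) > $5.05 (Talon) > $4.52 (Rook)
Slot 1: Vantage pays $6.27 × 1110 = $6959.70
Slot 2: Sable pays $5.11 × 940 = $4803.40
Slot 3: Willow pays $5.05 × 290 = $1464.50
Slot 4: Talon pays $4.52 × 120 = $542.40
Total = $13770.00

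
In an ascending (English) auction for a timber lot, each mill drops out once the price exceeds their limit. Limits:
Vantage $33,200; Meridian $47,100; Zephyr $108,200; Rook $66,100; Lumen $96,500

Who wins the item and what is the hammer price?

Open ascending-bid auction: the price rises until one bidder remains; the winner pays the price at which the last rival dropped out.
Limits in order: 108,200 (Zephyr) > 96,500 (Lumen) > 66,100 (Rook) > 47,100 (Meridian) > 33,200 (Vantage)
Bidding ends when Lumen exits at $96,500; Zephyr takes it.

Zephyr wins at $96,500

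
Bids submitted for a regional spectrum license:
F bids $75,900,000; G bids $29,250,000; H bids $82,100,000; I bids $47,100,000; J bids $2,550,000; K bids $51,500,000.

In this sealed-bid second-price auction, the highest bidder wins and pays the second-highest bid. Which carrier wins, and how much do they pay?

H pays $75,900,000

Bids ranked: 82,100,000 (H) > 75,900,000 (F) > 51,500,000 (K) > 47,100,000 (I) > 29,250,000 (G) > 2,550,000 (J)
Second-price: H pays F's bid of $75,900,000.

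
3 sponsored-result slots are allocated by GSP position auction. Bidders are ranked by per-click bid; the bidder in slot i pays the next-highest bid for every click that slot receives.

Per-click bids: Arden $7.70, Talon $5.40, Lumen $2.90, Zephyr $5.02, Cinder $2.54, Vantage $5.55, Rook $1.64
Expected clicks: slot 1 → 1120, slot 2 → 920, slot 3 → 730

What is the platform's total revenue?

Total revenue: $14848.60

Per-click bids in order: $7.70 (Arden) > $5.55 (Vantage) > $5.40 (Talon) > $5.02 (Zephyr) > …
Slot 1: Arden pays $5.55 × 1120 = $6216.00
Slot 2: Vantage pays $5.40 × 920 = $4968.00
Slot 3: Talon pays $5.02 × 730 = $3664.60
Total = $14848.60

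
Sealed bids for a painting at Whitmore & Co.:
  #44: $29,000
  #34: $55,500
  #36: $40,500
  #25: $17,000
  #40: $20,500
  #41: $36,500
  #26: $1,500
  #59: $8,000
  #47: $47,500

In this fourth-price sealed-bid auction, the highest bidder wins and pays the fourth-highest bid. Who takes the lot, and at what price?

Bids in order: 55,500 (#34) > 47,500 (#47) > 40,500 (#36) > 36,500 (#41) > 29,000 (#44) > 20,500 (#40) > …
#34 is highest; pays the fourth-highest bid, $36,500.

#34 pays $36,500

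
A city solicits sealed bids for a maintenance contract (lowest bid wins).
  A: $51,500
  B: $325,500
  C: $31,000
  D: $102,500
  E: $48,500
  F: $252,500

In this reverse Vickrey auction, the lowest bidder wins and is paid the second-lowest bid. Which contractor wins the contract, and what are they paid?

C is paid $48,500

Bids ranked: 31,000 (C) < 48,500 (E) < 51,500 (A) < 102,500 (D) < 252,500 (F) < 325,500 (B)
C wins with the lowest bid; price is set by the runner-up at $48,500.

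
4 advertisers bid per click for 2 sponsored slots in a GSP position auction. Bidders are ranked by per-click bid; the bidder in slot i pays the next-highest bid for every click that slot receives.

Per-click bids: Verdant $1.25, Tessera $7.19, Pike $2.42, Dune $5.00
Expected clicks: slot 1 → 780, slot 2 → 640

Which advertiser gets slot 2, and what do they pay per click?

Dune; $2.42 per click

Sorting advertisers: $7.19 (Tessera) > $5.00 (Dune) > $2.42 (Pike) > …
Slot 2 goes to the second-ranked bidder, Dune, who pays the next bid down: $2.42/click.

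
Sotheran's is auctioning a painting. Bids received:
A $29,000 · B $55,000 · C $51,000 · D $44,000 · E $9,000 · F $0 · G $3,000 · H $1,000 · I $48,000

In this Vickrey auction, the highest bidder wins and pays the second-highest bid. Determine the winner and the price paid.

Bids ranked: 55,000 (B) > 51,000 (C) > 48,000 (I) > 44,000 (D) > 29,000 (A) > 9,000 (E) > …
B wins with the highest bid; price is set by the runner-up at $51,000.

B pays $51,000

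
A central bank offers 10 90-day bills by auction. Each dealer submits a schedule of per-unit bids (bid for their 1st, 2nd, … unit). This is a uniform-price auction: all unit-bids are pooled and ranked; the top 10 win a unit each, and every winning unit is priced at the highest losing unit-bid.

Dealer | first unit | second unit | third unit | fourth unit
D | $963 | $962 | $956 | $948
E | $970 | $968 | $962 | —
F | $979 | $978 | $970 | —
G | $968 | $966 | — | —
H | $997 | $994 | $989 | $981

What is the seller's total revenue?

All unit-bids, highest first — top 10: 997 (H-1), 994 (H-2), 989 (H-3), 981 (H-4), 979 (F-1), 978 (F-2), 970 (E-1), 970 (F-3), 968 (E-2), 968 (G-1)
Highest rejected unit-bid = $966.
Allocation: E 2, F 3, G 1, H 4. Every unit priced at $966.
Revenue = 10 × 966 = $9,660.

Total revenue: $9,660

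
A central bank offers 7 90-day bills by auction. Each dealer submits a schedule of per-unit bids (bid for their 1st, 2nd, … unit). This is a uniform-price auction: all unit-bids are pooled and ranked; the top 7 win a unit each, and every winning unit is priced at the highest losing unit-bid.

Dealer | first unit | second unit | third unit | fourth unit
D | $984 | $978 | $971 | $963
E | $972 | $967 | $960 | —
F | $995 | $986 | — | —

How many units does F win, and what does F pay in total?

F: 2 units, pays $1,926

Pooled unit-bids ranked (top 7): 995 (F-1), 986 (F-2), 984 (D-1), 978 (D-2), 972 (E-1), 971 (D-3), 967 (E-2)
Highest rejected unit-bid = $963.
F wins 2 unit(s) at $963 each.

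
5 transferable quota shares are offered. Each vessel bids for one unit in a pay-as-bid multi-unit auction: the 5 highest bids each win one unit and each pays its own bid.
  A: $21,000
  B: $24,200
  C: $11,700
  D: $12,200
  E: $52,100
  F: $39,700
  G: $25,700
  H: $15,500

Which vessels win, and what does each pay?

Sorting: 52,100 (E), 39,700 (F), 25,700 (G), 24,200 (B), 21,000 (A), 15,500 (H), 12,200 (D), …
Top 5: E, F, G, B, A.
Each winner pays its own bid: E $52,100, F $39,700, G $25,700, B $24,200, A $21,000.

E $52,100, F $39,700, G $25,700, B $24,200, A $21,000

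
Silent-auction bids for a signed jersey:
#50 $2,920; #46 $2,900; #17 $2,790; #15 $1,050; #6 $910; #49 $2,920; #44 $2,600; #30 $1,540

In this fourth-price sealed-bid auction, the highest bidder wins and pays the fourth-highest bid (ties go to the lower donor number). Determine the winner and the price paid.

#49 pays $2,790

Fourth-price sealed-bid auction: the highest bidder wins and pays the fourth-highest bid.
Sorting bids: 2,920 (#49) > 2,920 (#50) > 2,900 (#46) > 2,790 (#17) > 2,600 (#44) > 1,540 (#30) > …
#49 and #50 tie at $2,920; tie-break gives it to #49.
#49 is highest; pays the fourth-highest bid, $2,790.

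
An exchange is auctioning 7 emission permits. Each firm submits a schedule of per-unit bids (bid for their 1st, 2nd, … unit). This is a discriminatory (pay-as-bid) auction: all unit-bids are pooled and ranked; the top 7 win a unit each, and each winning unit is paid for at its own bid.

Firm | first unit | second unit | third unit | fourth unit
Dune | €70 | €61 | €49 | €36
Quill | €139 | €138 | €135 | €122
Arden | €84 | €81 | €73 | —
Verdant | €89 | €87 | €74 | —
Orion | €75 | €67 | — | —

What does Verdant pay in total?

Pooled unit-bids ranked (top 7): 139 (Quill-1), 138 (Quill-2), 135 (Quill-3), 122 (Quill-4), 89 (Verdant-1), 87 (Verdant-2), 84 (Arden-1)
Next rejected bid: €81 (not a price — pay-as-bid).
Verdant's winning unit-bids: 89 + 87 = €176.

Verdant pays €176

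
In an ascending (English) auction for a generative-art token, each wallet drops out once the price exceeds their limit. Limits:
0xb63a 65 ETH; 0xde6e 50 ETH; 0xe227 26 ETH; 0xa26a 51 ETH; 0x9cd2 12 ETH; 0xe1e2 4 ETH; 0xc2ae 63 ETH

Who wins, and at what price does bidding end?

Limits in order: 65 (0xb63a) > 63 (0xc2ae) > 51 (0xa26a) > 50 (0xde6e) > 26 (0xe227) > 12 (0x9cd2) > …
Once the price passes 63 ETH, only 0xb63a is left; the hammer falls at 0xc2ae's limit of 63 ETH.

0xb63a wins at 63 ETH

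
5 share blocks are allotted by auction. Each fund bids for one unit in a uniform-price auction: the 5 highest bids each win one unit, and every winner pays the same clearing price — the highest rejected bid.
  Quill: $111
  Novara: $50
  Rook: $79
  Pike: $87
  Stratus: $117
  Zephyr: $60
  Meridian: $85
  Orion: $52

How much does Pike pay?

Pike pays $60

Ordering the bids: 117 (Stratus), 111 (Quill), 87 (Pike), 85 (Meridian), 79 (Rook), 60 (Zephyr), 52 (Orion), …
Top 5: Stratus, Quill, Pike, Meridian, Rook.
First losing bid is Zephyr's $60, which sets the uniform price.
Pike wins → pays $60.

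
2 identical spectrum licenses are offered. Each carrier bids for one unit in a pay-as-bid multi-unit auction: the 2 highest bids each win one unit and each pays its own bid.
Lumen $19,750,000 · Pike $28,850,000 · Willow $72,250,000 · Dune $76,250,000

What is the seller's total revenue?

Bids ranked high→low: 76,250,000 (Dune), 72,250,000 (Willow), 28,850,000 (Pike), 19,750,000 (Lumen)
Winners (2 units): Dune, Willow.
Total revenue = 76,250,000 + 72,250,000 = $148,500,000.

Total revenue: $148,500,000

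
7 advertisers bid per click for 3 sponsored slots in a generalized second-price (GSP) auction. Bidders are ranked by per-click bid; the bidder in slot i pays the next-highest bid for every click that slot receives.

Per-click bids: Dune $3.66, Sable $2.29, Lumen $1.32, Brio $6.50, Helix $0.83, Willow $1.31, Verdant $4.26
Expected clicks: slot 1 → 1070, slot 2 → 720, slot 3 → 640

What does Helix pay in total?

Helix pays $0.00

Ranked by bid: $6.50 (Brio) > $4.26 (Verdant) > $3.66 (Dune) > $2.29 (Sable) > …
Helix ranks below slot 3 → no slot, pays nothing.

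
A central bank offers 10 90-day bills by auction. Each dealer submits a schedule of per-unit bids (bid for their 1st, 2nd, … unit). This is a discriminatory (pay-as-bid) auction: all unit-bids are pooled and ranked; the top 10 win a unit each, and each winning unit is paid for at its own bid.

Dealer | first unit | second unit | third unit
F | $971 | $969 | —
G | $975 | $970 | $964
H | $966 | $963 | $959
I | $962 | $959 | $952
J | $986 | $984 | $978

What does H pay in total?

H pays $1,929

Merging the schedules and taking the best 10: 986 (J-1), 984 (J-2), 978 (J-3), 975 (G-1), 971 (F-1), 970 (G-2), 969 (F-2), 966 (H-1), 964 (G-3), 963 (H-2)
Next rejected bid: $962 (not a price — pay-as-bid).
H's winning unit-bids: 966 + 963 = $1,929.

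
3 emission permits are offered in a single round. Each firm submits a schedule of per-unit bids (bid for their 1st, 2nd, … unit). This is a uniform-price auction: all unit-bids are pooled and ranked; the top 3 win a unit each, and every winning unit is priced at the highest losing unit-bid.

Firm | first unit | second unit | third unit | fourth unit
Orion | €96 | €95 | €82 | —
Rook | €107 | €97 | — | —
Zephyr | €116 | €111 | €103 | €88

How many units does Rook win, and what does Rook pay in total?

Merging the schedules and taking the best 3: 116 (Zephyr-1), 111 (Zephyr-2), 107 (Rook-1)
First bid not allocated: €103.
Rook wins 1 unit(s) at €103 each.

Rook: 1 unit, pays €103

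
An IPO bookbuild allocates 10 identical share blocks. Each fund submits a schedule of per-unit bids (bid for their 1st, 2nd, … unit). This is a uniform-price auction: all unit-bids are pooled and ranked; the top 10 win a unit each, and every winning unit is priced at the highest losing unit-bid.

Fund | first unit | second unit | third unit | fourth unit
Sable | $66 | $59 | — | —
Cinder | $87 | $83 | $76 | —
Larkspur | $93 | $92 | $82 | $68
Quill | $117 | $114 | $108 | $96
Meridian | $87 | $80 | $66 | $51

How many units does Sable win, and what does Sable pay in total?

Pooled unit-bids ranked (top 10): 117 (Quill-1), 114 (Quill-2), 108 (Quill-3), 96 (Quill-4), 93 (Larkspur-1), 92 (Larkspur-2), 87 (Cinder-1), 87 (Meridian-1), 83 (Cinder-2), 82 (Larkspur-3)
The (k+1)-th unit-bid is $80.
Sable wins 0 unit(s) at $80 each.

Sable: 0 units, pays $0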